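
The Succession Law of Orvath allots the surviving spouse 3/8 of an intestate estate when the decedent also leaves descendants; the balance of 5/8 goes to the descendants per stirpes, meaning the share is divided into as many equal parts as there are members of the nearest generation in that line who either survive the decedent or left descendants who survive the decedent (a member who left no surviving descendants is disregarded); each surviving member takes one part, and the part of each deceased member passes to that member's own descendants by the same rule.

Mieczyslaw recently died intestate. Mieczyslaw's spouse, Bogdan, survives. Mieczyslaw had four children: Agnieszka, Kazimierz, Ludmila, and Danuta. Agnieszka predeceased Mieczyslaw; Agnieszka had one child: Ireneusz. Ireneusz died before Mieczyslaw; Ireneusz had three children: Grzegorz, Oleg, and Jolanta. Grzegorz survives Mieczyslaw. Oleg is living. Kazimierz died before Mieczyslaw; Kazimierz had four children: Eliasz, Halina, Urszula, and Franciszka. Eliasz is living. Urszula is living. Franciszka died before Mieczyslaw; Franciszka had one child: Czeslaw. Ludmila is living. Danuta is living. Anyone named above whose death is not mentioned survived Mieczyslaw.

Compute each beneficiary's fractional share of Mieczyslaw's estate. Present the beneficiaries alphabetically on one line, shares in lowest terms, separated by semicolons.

Bogdan, as surviving spouse, takes 3/8.
The remaining 5/8 passes to Mieczyslaw's descendants per stirpes.
The 5/8 is divided into 4 equal shares of 5/32 among Agnieszka, Kazimierz, Ludmila, Danuta.
Agnieszka predeceased; the 5/32 allotted to Agnieszka's branch passes to Agnieszka's issue by representation.
Ireneusz's line is the sole branch at this level, so the full 5/32 passes to Ireneusz's issue by representation.
The 5/32 is divided into 3 equal shares of 5/96 among Grzegorz, Oleg, Jolanta.
Grzegorz is living and takes 5/96.
Oleg is living and takes 5/96.
Jolanta is living and takes 5/96.
Kazimierz predeceased; the 5/32 allotted to Kazimierz's branch passes to Kazimierz's issue by representation.
The 5/32 is divided into 4 equal shares of 5/128 among Eliasz, Halina, Urszula, Franciszka.
Eliasz is living and takes 5/128.
Halina is living and takes 5/128.
Urszula is living and takes 5/128.
Franciszka predeceased; the 5/128 allotted to Franciszka's branch passes to Franciszka's issue by representation.
Czeslaw is the sole taker at this level and receives the full 5/128.
Ludmila is living and takes 5/32.
Danuta is living and takes 5/32.

Bogdan 3/8; Czeslaw 5/128; Danuta 5/32; Eliasz 5/128; Grzegorz 5/96; Halina 5/128; Jolanta 5/96; Ludmila 5/32; Oleg 5/96; Urszula 5/128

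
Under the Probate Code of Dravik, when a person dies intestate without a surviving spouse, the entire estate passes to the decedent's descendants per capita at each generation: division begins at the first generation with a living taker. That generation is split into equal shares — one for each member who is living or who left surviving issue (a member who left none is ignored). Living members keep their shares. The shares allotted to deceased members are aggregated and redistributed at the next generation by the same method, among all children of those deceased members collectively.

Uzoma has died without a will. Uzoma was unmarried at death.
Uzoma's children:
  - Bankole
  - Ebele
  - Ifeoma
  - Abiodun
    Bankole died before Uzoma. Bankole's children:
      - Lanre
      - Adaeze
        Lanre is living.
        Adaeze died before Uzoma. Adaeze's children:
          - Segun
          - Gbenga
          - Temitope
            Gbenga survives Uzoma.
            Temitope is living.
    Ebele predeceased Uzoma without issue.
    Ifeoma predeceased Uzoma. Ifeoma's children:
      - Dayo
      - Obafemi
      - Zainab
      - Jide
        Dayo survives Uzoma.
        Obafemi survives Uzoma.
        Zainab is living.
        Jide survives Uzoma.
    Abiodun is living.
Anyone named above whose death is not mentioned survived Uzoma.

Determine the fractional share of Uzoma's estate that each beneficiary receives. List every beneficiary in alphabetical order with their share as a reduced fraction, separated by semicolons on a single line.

There is no surviving spouse, so the entire estate passes to Uzoma's descendants per capita at each generation.
At generation 1 (Bankole, Ifeoma, Abiodun) there are 3 shares of (1)/3 = 1/3 each.
Living: Abiodun — each takes 1/3.
Deceased: Bankole and Ifeoma. Their combined 2/3 is pooled and carried to generation 2.
At generation 2 (Lanre, Adaeze, Dayo, Obafemi, Zainab, Jide) there are 6 shares of (2/3)/6 = 1/9 each.
Living: Lanre, Dayo, Obafemi, Zainab, and Jide — each takes 1/9.
Deceased: Adaeze. That 1/9 share is carried to generation 3.
At generation 3 (Segun, Gbenga, Temitope) there are 3 shares of (1/9)/3 = 1/27 each.
Living: Segun, Gbenga, and Temitope — each takes 1/27.

Abiodun 1/3; Dayo 1/9; Gbenga 1/27; Jide 1/9; Lanre 1/9; Obafemi 1/9; Segun 1/27; Temitope 1/27; Zainab 1/9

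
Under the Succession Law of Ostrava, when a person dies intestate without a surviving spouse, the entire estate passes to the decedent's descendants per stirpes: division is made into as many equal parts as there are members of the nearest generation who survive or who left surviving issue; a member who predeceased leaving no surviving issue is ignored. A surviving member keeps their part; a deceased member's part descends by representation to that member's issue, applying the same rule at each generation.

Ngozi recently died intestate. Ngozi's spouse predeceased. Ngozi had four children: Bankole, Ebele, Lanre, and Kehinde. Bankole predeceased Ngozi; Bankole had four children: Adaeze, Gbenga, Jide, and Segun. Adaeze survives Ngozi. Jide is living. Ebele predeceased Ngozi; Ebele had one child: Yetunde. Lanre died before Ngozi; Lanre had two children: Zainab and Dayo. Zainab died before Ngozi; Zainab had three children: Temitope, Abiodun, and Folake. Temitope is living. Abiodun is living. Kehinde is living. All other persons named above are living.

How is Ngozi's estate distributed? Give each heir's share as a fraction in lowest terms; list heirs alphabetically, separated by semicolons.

Abiodun 1/24; Adaeze 1/16; Dayo 1/8; Folake 1/24; Gbenga 1/16; Jide 1/16; Kehinde 1/4; Segun 1/16; Temitope 1/24; Yetunde 1/4

There is no surviving spouse, so the entire estate passes to Ngozi's descendants per stirpes.
The estate is divided into 4 equal shares of 1/4 among Bankole, Ebele, Lanre, Kehinde.
Bankole predeceased; the 1/4 allotted to Bankole's branch passes to Bankole's issue by representation.
The 1/4 is divided into 4 equal shares of 1/16 among Adaeze, Gbenga, Jide, Segun.
Adaeze is living and takes 1/16.
Gbenga is living and takes 1/16.
Jide is living and takes 1/16.
Segun is living and takes 1/16.
Ebele predeceased; the 1/4 allotted to Ebele's branch passes to Ebele's issue by representation.
Yetunde is the sole taker at this level and receives the full 1/4.
Lanre predeceased; the 1/4 allotted to Lanre's branch passes to Lanre's issue by representation.
The 1/4 is divided into 2 equal shares of 1/8 among Zainab, Dayo.
Zainab predeceased; the 1/8 allotted to Zainab's branch passes to Zainab's issue by representation.
The 1/8 is divided into 3 equal shares of 1/24 among Temitope, Abiodun, Folake.
Temitope is living and takes 1/24.
Abiodun is living and takes 1/24.
Folake is living and takes 1/24.
Dayo is living and takes 1/8.
Kehinde is living and takes 1/4.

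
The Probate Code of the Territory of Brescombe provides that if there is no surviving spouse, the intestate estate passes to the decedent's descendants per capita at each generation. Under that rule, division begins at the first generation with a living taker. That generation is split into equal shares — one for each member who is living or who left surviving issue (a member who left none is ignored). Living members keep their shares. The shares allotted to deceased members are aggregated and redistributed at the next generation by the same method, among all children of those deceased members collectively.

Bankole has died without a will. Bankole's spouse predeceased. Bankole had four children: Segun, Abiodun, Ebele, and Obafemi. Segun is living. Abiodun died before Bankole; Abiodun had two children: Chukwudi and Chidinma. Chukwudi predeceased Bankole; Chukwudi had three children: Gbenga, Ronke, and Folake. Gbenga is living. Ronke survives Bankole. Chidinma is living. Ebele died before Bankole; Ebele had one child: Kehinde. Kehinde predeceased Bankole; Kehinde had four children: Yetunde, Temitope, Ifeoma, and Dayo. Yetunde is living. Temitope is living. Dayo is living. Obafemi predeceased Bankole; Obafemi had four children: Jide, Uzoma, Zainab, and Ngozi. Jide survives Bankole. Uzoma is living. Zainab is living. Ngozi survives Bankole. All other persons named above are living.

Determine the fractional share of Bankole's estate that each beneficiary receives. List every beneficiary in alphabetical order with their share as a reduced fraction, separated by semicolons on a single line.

Chidinma 3/28; Dayo 3/98; Folake 3/98; Gbenga 3/98; Ifeoma 3/98; Jide 3/28; Ngozi 3/28; Ronke 3/98; Segun 1/4; Temitope 3/98; Uzoma 3/28; Yetunde 3/98; Zainab 3/28

There is no surviving spouse, so the entire estate passes to Bankole's descendants per capita at each generation.
At generation 1 (Segun, Abiodun, Ebele, Obafemi) there are 4 shares of (1)/4 = 1/4 each.
Living: Segun — each takes 1/4.
Deceased: Abiodun, Ebele, and Obafemi. Their combined 3/4 is pooled and carried to generation 2.
At generation 2 (Chukwudi, Chidinma, Kehinde, Jide, Uzoma, Zainab, Ngozi) there are 7 shares of (3/4)/7 = 3/28 each.
Living: Chidinma, Jide, Uzoma, Zainab, and Ngozi — each takes 3/28.
Deceased: Chukwudi and Kehinde. Their combined 3/14 is pooled and carried to generation 3.
At generation 3 (Gbenga, Ronke, Folake, Yetunde, Temitope, Ifeoma, Dayo) there are 7 shares of (3/14)/7 = 3/98 each.
Living: Gbenga, Ronke, Folake, Yetunde, Temitope, Ifeoma, and Dayo — each takes 3/98.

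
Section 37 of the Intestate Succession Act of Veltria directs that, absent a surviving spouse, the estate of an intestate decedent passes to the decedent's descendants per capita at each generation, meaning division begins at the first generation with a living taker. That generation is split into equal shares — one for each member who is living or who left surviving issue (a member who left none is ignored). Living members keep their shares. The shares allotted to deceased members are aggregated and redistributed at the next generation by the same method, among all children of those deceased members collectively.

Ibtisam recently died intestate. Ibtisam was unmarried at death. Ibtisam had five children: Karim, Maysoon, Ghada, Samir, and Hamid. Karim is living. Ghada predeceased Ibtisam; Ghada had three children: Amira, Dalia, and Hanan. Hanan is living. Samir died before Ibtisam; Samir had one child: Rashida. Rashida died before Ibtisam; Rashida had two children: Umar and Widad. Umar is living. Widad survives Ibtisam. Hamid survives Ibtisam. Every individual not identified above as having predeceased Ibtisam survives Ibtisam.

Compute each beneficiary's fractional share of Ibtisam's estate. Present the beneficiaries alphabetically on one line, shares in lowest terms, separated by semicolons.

There is no surviving spouse, so the entire estate passes to Ibtisam's descendants per capita at each generation.
At generation 1 (Karim, Maysoon, Ghada, Samir, Hamid) there are 5 shares of (1)/5 = 1/5 each.
Living: Karim, Maysoon, and Hamid — each takes 1/5.
Deceased: Ghada and Samir. Their combined 2/5 is pooled and carried to generation 2.
At generation 2 (Amira, Dalia, Hanan, Rashida) there are 4 shares of (2/5)/4 = 1/10 each.
Living: Amira, Dalia, and Hanan — each takes 1/10.
Deceased: Rashida. That 1/10 share is carried to generation 3.
At generation 3 (Umar, Widad) there are 2 shares of (1/10)/2 = 1/20 each.
Living: Umar and Widad — each takes 1/20.

Amira 1/10; Dalia 1/10; Hamid 1/5; Hanan 1/10; Karim 1/5; Maysoon 1/5; Umar 1/20; Widad 1/20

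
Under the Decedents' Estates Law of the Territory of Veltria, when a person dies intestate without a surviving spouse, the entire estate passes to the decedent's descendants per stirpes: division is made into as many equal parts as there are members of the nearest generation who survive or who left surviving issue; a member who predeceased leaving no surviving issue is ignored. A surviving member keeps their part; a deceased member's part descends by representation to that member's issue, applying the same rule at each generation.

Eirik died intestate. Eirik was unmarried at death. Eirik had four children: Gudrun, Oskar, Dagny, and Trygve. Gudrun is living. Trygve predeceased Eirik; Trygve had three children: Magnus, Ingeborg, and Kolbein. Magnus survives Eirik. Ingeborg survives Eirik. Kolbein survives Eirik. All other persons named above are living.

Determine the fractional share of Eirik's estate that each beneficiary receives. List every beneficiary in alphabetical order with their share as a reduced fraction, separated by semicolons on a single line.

There is no surviving spouse, so the entire estate passes to Eirik's descendants per stirpes.
The estate is divided into 4 equal shares of 1/4 among Gudrun, Oskar, Dagny, Trygve.
Gudrun is living and takes 1/4.
Oskar is living and takes 1/4.
Dagny is living and takes 1/4.
Trygve predeceased; the 1/4 allotted to Trygve's branch passes to Trygve's issue by representation.
The 1/4 is divided into 3 equal shares of 1/12 among Magnus, Ingeborg, Kolbein.
Magnus is living and takes 1/12.
Ingeborg is living and takes 1/12.
Kolbein is living and takes 1/12.

Dagny 1/4; Gudrun 1/4; Ingeborg 1/12; Kolbein 1/12; Magnus 1/12; Oskar 1/4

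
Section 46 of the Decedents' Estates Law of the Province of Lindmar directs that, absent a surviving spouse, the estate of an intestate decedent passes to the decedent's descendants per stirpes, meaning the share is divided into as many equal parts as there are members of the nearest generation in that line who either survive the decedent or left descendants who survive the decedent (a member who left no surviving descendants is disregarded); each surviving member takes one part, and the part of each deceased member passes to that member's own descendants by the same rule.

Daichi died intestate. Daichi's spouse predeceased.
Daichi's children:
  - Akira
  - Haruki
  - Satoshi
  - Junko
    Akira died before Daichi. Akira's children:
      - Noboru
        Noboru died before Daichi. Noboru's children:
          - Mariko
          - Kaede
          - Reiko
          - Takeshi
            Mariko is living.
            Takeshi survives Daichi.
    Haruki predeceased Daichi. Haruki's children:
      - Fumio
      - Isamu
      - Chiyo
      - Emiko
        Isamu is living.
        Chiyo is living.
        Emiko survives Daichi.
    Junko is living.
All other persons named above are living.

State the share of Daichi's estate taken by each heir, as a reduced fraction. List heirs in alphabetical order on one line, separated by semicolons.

Chiyo 1/16; Emiko 1/16; Fumio 1/16; Isamu 1/16; Junko 1/4; Kaede 1/16; Mariko 1/16; Reiko 1/16; Satoshi 1/4; Takeshi 1/16

There is no surviving spouse, so the entire estate passes to Daichi's descendants per stirpes.
The estate is divided into 4 equal shares of 1/4 among Akira, Haruki, Satoshi, Junko.
Akira predeceased; the 1/4 allotted to Akira's branch passes to Akira's issue by representation.
Noboru's line is the sole branch at this level, so the full 1/4 passes to Noboru's issue by representation.
The 1/4 is divided into 4 equal shares of 1/16 among Mariko, Kaede, Reiko, Takeshi.
Mariko is living and takes 1/16.
Kaede is living and takes 1/16.
Reiko is living and takes 1/16.
Takeshi is living and takes 1/16.
Haruki predeceased; the 1/4 allotted to Haruki's branch passes to Haruki's issue by representation.
The 1/4 is divided into 4 equal shares of 1/16 among Fumio, Isamu, Chiyo, Emiko.
Fumio is living and takes 1/16.
Isamu is living and takes 1/16.
Chiyo is living and takes 1/16.
Emiko is living and takes 1/16.
Satoshi is living and takes 1/4.
Junko is living and takes 1/4.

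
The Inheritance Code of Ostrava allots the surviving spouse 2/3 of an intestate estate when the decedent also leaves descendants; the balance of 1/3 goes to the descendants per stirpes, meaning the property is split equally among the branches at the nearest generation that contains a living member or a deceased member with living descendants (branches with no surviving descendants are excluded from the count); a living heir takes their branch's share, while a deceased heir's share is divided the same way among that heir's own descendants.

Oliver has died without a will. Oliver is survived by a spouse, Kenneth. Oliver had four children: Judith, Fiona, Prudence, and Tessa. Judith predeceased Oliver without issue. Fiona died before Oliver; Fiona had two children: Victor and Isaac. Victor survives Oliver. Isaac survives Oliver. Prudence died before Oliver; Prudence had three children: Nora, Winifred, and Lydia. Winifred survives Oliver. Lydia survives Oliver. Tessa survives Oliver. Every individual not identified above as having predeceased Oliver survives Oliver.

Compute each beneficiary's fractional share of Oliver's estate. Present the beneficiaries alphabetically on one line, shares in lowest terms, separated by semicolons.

Isaac 1/18; Kenneth 2/3; Lydia 1/27; Nora 1/27; Tessa 1/9; Victor 1/18; Winifred 1/27

Kenneth, as surviving spouse, takes 2/3.
The remaining 1/3 passes to Oliver's descendants per stirpes.
Judith left no surviving issue, so that branch lapses and is disregarded.
The 1/3 is divided into 3 equal shares of 1/9 among Fiona, Prudence, Tessa.
Fiona predeceased; the 1/9 allotted to Fiona's branch passes to Fiona's issue by representation.
The 1/9 is divided into 2 equal shares of 1/18 among Victor, Isaac.
Victor is living and takes 1/18.
Isaac is living and takes 1/18.
Prudence predeceased; the 1/9 allotted to Prudence's branch passes to Prudence's issue by representation.
The 1/9 is divided into 3 equal shares of 1/27 among Nora, Winifred, Lydia.
Nora is living and takes 1/27.
Winifred is living and takes 1/27.
Lydia is living and takes 1/27.
Tessa is living and takes 1/9.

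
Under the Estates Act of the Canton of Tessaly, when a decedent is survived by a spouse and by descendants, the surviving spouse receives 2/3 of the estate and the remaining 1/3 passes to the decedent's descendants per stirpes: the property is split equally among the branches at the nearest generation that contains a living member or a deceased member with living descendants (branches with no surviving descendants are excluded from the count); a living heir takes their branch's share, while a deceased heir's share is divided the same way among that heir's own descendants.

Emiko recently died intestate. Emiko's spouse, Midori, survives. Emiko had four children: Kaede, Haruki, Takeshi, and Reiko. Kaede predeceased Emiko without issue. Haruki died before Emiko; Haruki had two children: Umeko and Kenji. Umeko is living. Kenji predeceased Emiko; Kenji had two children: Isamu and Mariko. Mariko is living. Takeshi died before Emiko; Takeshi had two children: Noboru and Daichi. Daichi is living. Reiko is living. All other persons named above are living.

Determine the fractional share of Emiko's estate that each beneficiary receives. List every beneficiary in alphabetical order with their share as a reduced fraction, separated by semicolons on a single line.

Daichi 1/18; Isamu 1/36; Mariko 1/36; Midori 2/3; Noboru 1/18; Reiko 1/9; Umeko 1/18

Midori, as surviving spouse, takes 2/3.
The remaining 1/3 passes to Emiko's descendants per stirpes.
Kaede left no surviving issue, so that branch lapses and is disregarded.
The 1/3 is divided into 3 equal shares of 1/9 among Haruki, Takeshi, Reiko.
Haruki predeceased; the 1/9 allotted to Haruki's branch passes to Haruki's issue by representation.
The 1/9 is divided into 2 equal shares of 1/18 among Umeko, Kenji.
Umeko is living and takes 1/18.
Kenji predeceased; the 1/18 allotted to Kenji's branch passes to Kenji's issue by representation.
The 1/18 is divided into 2 equal shares of 1/36 among Isamu, Mariko.
Isamu is living and takes 1/36.
Mariko is living and takes 1/36.
Takeshi predeceased; the 1/9 allotted to Takeshi's branch passes to Takeshi's issue by representation.
The 1/9 is divided into 2 equal shares of 1/18 among Noboru, Daichi.
Noboru is living and takes 1/18.
Daichi is living and takes 1/18.
Reiko is living and takes 1/9.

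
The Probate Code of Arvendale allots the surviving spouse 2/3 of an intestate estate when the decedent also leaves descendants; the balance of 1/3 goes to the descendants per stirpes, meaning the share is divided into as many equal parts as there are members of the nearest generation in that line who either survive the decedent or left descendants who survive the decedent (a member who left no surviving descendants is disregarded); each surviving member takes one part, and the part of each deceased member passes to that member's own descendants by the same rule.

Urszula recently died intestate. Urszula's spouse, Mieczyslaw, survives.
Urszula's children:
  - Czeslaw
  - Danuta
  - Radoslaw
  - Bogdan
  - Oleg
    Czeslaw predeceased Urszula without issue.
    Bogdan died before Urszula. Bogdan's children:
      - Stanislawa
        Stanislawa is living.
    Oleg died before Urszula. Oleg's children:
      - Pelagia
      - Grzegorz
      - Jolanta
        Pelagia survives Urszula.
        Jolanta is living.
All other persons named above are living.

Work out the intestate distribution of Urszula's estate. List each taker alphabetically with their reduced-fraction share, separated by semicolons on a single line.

Danuta 1/12; Grzegorz 1/36; Jolanta 1/36; Mieczyslaw 2/3; Pelagia 1/36; Radoslaw 1/12; Stanislawa 1/12

Mieczyslaw, as surviving spouse, takes 2/3.
The remaining 1/3 passes to Urszula's descendants per stirpes.
Czeslaw left no surviving issue, so that branch lapses and is disregarded.
The 1/3 is divided into 4 equal shares of 1/12 among Danuta, Radoslaw, Bogdan, Oleg.
Danuta is living and takes 1/12.
Radoslaw is living and takes 1/12.
Bogdan predeceased; the 1/12 allotted to Bogdan's branch passes to Bogdan's issue by representation.
Stanislawa is the sole taker at this level and receives the full 1/12.
Oleg predeceased; the 1/12 allotted to Oleg's branch passes to Oleg's issue by representation.
The 1/12 is divided into 3 equal shares of 1/36 among Pelagia, Grzegorz, Jolanta.
Pelagia is living and takes 1/36.
Grzegorz is living and takes 1/36.
Jolanta is living and takes 1/36.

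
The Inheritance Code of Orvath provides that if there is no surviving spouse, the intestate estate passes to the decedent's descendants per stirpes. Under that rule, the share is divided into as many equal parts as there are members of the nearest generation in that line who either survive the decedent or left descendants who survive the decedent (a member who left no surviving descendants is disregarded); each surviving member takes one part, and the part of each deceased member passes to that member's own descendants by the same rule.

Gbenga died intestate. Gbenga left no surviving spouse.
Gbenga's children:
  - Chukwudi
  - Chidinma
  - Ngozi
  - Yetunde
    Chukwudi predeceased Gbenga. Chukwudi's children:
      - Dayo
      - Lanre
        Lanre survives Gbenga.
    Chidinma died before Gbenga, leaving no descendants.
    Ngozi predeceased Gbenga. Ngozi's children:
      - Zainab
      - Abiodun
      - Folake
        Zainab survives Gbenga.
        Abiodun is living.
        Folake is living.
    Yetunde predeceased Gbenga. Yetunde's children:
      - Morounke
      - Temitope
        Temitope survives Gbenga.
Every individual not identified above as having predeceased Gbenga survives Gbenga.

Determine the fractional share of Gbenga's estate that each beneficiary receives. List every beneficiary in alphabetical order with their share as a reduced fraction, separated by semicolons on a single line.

Abiodun 1/9; Dayo 1/6; Folake 1/9; Lanre 1/6; Morounke 1/6; Temitope 1/6; Zainab 1/9

There is no surviving spouse, so the entire estate passes to Gbenga's descendants per stirpes.
Chidinma left no surviving issue, so that branch lapses and is disregarded.
The estate is divided into 3 equal shares of 1/3 among Chukwudi, Ngozi, Yetunde.
Chukwudi predeceased; the 1/3 allotted to Chukwudi's branch passes to Chukwudi's issue by representation.
The 1/3 is divided into 2 equal shares of 1/6 among Dayo, Lanre.
Dayo is living and takes 1/6.
Lanre is living and takes 1/6.
Ngozi predeceased; the 1/3 allotted to Ngozi's branch passes to Ngozi's issue by representation.
The 1/3 is divided into 3 equal shares of 1/9 among Zainab, Abiodun, Folake.
Zainab is living and takes 1/9.
Abiodun is living and takes 1/9.
Folake is living and takes 1/9.
Yetunde predeceased; the 1/3 allotted to Yetunde's branch passes to Yetunde's issue by representation.
The 1/3 is divided into 2 equal shares of 1/6 among Morounke, Temitope.
Morounke is living and takes 1/6.
Temitope is living and takes 1/6.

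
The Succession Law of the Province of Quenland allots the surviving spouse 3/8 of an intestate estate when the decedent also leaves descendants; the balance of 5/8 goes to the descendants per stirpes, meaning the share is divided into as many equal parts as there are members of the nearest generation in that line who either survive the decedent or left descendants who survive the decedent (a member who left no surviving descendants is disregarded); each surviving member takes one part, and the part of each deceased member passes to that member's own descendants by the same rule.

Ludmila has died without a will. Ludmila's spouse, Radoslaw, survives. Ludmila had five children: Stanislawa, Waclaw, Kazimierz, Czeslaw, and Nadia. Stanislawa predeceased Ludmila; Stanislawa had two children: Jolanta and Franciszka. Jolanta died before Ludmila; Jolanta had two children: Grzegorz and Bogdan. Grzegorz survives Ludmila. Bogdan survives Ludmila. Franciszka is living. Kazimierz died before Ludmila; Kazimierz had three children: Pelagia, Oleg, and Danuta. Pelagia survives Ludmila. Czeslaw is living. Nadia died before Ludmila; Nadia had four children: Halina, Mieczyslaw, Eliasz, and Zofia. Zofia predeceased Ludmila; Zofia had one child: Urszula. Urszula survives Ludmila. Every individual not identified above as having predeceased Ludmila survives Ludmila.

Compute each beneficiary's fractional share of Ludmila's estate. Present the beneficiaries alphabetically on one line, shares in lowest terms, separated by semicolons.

Radoslaw, as surviving spouse, takes 3/8.
The remaining 5/8 passes to Ludmila's descendants per stirpes.
The 5/8 is divided into 5 equal shares of 1/8 among Stanislawa, Waclaw, Kazimierz, Czeslaw, Nadia.
Stanislawa predeceased; the 1/8 allotted to Stanislawa's branch passes to Stanislawa's issue by representation.
The 1/8 is divided into 2 equal shares of 1/16 among Jolanta, Franciszka.
Jolanta predeceased; the 1/16 allotted to Jolanta's branch passes to Jolanta's issue by representation.
The 1/16 is divided into 2 equal shares of 1/32 among Grzegorz, Bogdan.
Grzegorz is living and takes 1/32.
Bogdan is living and takes 1/32.
Franciszka is living and takes 1/16.
Waclaw is living and takes 1/8.
Kazimierz predeceased; the 1/8 allotted to Kazimierz's branch passes to Kazimierz's issue by representation.
The 1/8 is divided into 3 equal shares of 1/24 among Pelagia, Oleg, Danuta.
Pelagia is living and takes 1/24.
Oleg is living and takes 1/24.
Danuta is living and takes 1/24.
Czeslaw is living and takes 1/8.
Nadia predeceased; the 1/8 allotted to Nadia's branch passes to Nadia's issue by representation.
The 1/8 is divided into 4 equal shares of 1/32 among Halina, Mieczyslaw, Eliasz, Zofia.
Halina is living and takes 1/32.
Mieczyslaw is living and takes 1/32.
Eliasz is living and takes 1/32.
Zofia predeceased; the 1/32 allotted to Zofia's branch passes to Zofia's issue by representation.
Urszula is the sole taker at this level and receives the full 1/32.

Bogdan 1/32; Czeslaw 1/8; Danuta 1/24; Eliasz 1/32; Franciszka 1/16; Grzegorz 1/32; Halina 1/32; Mieczyslaw 1/32; Oleg 1/24; Pelagia 1/24; Radoslaw 3/8; Urszula 1/32; Waclaw 1/8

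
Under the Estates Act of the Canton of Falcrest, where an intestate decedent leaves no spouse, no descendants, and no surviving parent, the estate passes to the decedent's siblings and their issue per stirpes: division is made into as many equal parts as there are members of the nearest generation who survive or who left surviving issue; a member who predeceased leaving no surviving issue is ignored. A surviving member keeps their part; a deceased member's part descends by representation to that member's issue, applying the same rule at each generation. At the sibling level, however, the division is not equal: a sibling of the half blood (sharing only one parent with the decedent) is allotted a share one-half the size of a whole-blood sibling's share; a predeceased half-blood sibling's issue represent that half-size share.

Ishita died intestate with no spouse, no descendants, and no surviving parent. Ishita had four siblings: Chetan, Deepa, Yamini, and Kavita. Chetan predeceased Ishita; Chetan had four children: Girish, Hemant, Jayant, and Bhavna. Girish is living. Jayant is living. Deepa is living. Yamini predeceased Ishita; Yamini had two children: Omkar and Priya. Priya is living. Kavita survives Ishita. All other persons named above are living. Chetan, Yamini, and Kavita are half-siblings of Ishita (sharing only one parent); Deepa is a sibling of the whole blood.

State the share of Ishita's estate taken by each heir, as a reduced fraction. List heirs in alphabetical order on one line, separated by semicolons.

No spouse, descendants, or parent survives, so the estate passes to Ishita's siblings per stirpes.
Half-blood siblings count for one-half the weight of whole-blood siblings at the initial division.
Dividing 1 in proportion to weights (total weight 5/2): Chetan (weight 1/2) → 1/5; Deepa (weight 1) → 2/5; Yamini (weight 1/2) → 1/5; Kavita (weight 1/2) → 1/5.
Chetan predeceased; the 1/5 allotted to Chetan's branch passes to Chetan's issue by representation.
The 1/5 is divided into 4 equal shares of 1/20 among Girish, Hemant, Jayant, Bhavna.
Girish is living and takes 1/20.
Hemant is living and takes 1/20.
Jayant is living and takes 1/20.
Bhavna is living and takes 1/20.
Deepa is living and takes 2/5.
Yamini predeceased; the 1/5 allotted to Yamini's branch passes to Yamini's issue by representation.
The 1/5 is divided into 2 equal shares of 1/10 among Omkar, Priya.
Omkar is living and takes 1/10.
Priya is living and takes 1/10.
Kavita is living and takes 1/5.

Bhavna 1/20; Deepa 2/5; Girish 1/20; Hemant 1/20; Jayant 1/20; Kavita 1/5; Omkar 1/10; Priya 1/10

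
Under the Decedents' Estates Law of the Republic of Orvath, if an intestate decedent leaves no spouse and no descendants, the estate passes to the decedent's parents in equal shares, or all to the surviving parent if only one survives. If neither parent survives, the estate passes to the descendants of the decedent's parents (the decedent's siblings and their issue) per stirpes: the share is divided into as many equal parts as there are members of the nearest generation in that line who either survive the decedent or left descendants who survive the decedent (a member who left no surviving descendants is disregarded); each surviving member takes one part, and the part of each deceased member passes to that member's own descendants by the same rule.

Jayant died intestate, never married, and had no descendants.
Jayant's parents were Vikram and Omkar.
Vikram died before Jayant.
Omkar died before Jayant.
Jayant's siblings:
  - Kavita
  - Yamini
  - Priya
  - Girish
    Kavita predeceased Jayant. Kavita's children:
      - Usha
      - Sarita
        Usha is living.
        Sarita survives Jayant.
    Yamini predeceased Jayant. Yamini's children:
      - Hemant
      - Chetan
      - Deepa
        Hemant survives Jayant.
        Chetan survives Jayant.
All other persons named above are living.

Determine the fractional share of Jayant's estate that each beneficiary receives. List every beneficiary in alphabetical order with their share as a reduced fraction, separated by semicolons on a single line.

Chetan 1/12; Deepa 1/12; Girish 1/4; Hemant 1/12; Priya 1/4; Sarita 1/8; Usha 1/8

Neither parent survives and there are no descendants, so the estate passes to Jayant's siblings and their issue per stirpes.
The estate is divided into 4 equal shares of 1/4 among Kavita, Yamini, Priya, Girish.
Kavita predeceased; the 1/4 allotted to Kavita's branch passes to Kavita's issue by representation.
The 1/4 is divided into 2 equal shares of 1/8 among Usha, Sarita.
Usha is living and takes 1/8.
Sarita is living and takes 1/8.
Yamini predeceased; the 1/4 allotted to Yamini's branch passes to Yamini's issue by representation.
The 1/4 is divided into 3 equal shares of 1/12 among Hemant, Chetan, Deepa.
Hemant is living and takes 1/12.
Chetan is living and takes 1/12.
Deepa is living and takes 1/12.
Priya is living and takes 1/4.
Girish is living and takes 1/4.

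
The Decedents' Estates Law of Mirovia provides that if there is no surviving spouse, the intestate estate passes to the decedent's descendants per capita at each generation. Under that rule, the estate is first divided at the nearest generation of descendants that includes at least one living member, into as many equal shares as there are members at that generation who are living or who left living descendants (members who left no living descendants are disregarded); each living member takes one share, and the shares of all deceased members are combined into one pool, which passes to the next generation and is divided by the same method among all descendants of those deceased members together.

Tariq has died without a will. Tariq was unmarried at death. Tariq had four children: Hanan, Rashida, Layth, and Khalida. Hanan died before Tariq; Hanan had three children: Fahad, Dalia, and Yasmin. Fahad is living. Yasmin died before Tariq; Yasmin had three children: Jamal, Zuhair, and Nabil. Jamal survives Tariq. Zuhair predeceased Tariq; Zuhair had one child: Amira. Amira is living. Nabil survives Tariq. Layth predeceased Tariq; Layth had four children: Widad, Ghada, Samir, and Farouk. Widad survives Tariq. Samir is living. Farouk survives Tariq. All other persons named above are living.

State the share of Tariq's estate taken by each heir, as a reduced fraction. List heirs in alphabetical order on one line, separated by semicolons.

There is no surviving spouse, so the entire estate passes to Tariq's descendants per capita at each generation.
At generation 1 (Hanan, Rashida, Layth, Khalida) there are 4 shares of (1)/4 = 1/4 each.
Living: Rashida and Khalida — each takes 1/4.
Deceased: Hanan and Layth. Their combined 1/2 is pooled and carried to generation 2.
At generation 2 (Fahad, Dalia, Yasmin, Widad, Ghada, Samir, Farouk) there are 7 shares of (1/2)/7 = 1/14 each.
Living: Fahad, Dalia, Widad, Ghada, Samir, and Farouk — each takes 1/14.
Deceased: Yasmin. That 1/14 share is carried to generation 3.
At generation 3 (Jamal, Zuhair, Nabil) there are 3 shares of (1/14)/3 = 1/42 each.
Living: Jamal and Nabil — each takes 1/42.
Deceased: Zuhair. That 1/42 share is carried to generation 4.
At generation 4 (Amira) there are 1 shares of (1/42)/1 = 1/42 each.
Living: Amira — each takes 1/42.

Amira 1/42; Dalia 1/14; Fahad 1/14; Farouk 1/14; Ghada 1/14; Jamal 1/42; Khalida 1/4; Nabil 1/42; Rashida 1/4; Samir 1/14; Widad 1/14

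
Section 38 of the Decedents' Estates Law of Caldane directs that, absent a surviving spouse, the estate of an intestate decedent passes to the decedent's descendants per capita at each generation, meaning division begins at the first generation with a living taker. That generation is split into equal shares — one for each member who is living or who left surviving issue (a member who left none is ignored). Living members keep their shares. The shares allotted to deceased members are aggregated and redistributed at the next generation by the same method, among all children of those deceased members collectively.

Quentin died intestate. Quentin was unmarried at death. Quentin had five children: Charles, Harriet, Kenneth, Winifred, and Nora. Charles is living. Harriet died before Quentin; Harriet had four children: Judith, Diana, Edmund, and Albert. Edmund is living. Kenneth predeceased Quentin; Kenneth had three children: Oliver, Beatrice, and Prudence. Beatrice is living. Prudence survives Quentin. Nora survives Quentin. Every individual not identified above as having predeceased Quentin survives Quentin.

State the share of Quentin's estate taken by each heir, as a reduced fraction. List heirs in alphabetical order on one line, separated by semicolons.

Albert 2/35; Beatrice 2/35; Charles 1/5; Diana 2/35; Edmund 2/35; Judith 2/35; Nora 1/5; Oliver 2/35; Prudence 2/35; Winifred 1/5

There is no surviving spouse, so the entire estate passes to Quentin's descendants per capita at each generation.
At generation 1 (Charles, Harriet, Kenneth, Winifred, Nora) there are 5 shares of (1)/5 = 1/5 each.
Living: Charles, Winifred, and Nora — each takes 1/5.
Deceased: Harriet and Kenneth. Their combined 2/5 is pooled and carried to generation 2.
At generation 2 (Judith, Diana, Edmund, Albert, Oliver, Beatrice, Prudence) there are 7 shares of (2/5)/7 = 2/35 each.
Living: Judith, Diana, Edmund, Albert, Oliver, Beatrice, and Prudence — each takes 2/35.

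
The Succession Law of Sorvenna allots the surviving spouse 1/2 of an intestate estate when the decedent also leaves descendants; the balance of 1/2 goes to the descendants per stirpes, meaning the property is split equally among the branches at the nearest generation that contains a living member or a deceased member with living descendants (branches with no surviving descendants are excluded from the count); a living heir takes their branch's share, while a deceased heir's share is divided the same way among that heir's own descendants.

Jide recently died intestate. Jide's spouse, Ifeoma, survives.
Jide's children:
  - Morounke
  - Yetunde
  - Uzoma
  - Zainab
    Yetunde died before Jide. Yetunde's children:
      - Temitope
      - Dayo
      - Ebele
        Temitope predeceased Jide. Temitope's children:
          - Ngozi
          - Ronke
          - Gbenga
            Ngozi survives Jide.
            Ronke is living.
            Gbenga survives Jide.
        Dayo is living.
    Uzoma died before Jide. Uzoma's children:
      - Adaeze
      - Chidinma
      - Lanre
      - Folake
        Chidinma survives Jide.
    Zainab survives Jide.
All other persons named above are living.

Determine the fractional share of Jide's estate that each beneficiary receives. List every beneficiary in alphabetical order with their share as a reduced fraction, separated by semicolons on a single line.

Adaeze 1/32; Chidinma 1/32; Dayo 1/24; Ebele 1/24; Folake 1/32; Gbenga 1/72; Ifeoma 1/2; Lanre 1/32; Morounke 1/8; Ngozi 1/72; Ronke 1/72; Zainab 1/8

Ifeoma, as surviving spouse, takes 1/2.
The remaining 1/2 passes to Jide's descendants per stirpes.
The 1/2 is divided into 4 equal shares of 1/8 among Morounke, Yetunde, Uzoma, Zainab.
Morounke is living and takes 1/8.
Yetunde predeceased; the 1/8 allotted to Yetunde's branch passes to Yetunde's issue by representation.
The 1/8 is divided into 3 equal shares of 1/24 among Temitope, Dayo, Ebele.
Temitope predeceased; the 1/24 allotted to Temitope's branch passes to Temitope's issue by representation.
The 1/24 is divided into 3 equal shares of 1/72 among Ngozi, Ronke, Gbenga.
Ngozi is living and takes 1/72.
Ronke is living and takes 1/72.
Gbenga is living and takes 1/72.
Dayo is living and takes 1/24.
Ebele is living and takes 1/24.
Uzoma predeceased; the 1/8 allotted to Uzoma's branch passes to Uzoma's issue by representation.
The 1/8 is divided into 4 equal shares of 1/32 among Adaeze, Chidinma, Lanre, Folake.
Adaeze is living and takes 1/32.
Chidinma is living and takes 1/32.
Lanre is living and takes 1/32.
Folake is living and takes 1/32.
Zainab is living and takes 1/8.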